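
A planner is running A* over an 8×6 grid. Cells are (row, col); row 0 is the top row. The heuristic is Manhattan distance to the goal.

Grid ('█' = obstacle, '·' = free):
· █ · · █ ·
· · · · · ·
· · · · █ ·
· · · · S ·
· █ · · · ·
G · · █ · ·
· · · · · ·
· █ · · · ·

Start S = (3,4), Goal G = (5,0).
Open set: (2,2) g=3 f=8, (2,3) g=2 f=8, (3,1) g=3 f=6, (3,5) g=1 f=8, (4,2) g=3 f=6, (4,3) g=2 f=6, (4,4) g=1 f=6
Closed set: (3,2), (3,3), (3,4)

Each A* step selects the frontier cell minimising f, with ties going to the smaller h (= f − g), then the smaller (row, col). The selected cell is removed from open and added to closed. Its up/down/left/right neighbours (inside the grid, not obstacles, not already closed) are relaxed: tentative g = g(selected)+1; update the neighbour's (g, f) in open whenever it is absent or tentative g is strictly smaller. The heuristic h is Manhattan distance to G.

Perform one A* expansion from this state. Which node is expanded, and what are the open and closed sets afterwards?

step 1: expand (3,1) (f=6, h=3) → closed; open now [(2,1) g=4 f=8, (2,2) g=3 f=8, (2,3) g=2 f=8, (3,0) g=4 f=6, (3,5) g=1 f=8, (4,2) g=3 f=6, (4,3) g=2 f=6, (4,4) g=1 f=6]

expanded=(3,1); open=[(2,1) g=4 f=8, (2,2) g=3 f=8, (2,3) g=2 f=8, (3,0) g=4 f=6, (3,5) g=1 f=8, (4,2) g=3 f=6, (4,3) g=2 f=6, (4,4) g=1 f=6]; closed=[(3,1), (3,2), (3,3), (3,4)]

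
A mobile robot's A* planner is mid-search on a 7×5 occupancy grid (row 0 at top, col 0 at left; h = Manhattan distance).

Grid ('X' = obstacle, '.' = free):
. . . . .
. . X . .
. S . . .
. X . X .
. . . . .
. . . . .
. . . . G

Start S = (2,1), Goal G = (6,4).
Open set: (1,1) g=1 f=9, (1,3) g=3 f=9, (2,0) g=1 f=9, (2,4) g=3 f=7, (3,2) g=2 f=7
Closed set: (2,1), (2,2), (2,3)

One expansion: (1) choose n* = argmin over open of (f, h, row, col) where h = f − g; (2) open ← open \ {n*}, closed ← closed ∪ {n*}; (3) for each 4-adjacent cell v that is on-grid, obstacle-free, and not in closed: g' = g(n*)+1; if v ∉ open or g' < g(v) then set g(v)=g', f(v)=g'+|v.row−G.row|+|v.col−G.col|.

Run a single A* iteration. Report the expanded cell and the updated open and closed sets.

step 1: expand (2,4) (f=7, h=4) → closed; open now [(1,1) g=1 f=9, (1,3) g=3 f=9, (1,4) g=4 f=9, (2,0) g=1 f=9, (3,2) g=2 f=7, (3,4) g=4 f=7]

expanded=(2,4); open=[(1,1) g=1 f=9, (1,3) g=3 f=9, (1,4) g=4 f=9, (2,0) g=1 f=9, (3,2) g=2 f=7, (3,4) g=4 f=7]; closed=[(2,1), (2,2), (2,3), (2,4)]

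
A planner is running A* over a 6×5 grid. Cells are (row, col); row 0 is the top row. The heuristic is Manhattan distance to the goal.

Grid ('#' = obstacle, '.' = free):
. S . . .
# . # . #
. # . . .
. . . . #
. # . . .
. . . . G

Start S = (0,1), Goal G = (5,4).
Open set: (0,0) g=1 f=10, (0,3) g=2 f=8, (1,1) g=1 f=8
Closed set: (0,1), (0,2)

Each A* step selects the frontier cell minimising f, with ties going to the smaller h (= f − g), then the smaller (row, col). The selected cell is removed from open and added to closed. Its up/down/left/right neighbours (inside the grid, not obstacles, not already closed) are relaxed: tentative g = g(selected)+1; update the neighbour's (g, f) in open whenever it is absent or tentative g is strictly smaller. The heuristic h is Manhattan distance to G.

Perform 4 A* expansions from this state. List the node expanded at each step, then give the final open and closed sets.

order=[(0,3) → (0,4) → (1,3) → (2,3)]; open=[(0,0) g=1 f=10, (1,1) g=1 f=8, (2,2) g=5 f=10, (2,4) g=5 f=8, (3,3) g=5 f=8]; closed=[(0,1), (0,2), (0,3), (0,4), (1,3), (2,3)]

step 1: expand (0,3) (f=8, h=6) → closed; open now [(0,0) g=1 f=10, (0,4) g=3 f=8, (1,1) g=1 f=8, (1,3) g=3 f=8]
step 2: expand (0,4) (f=8, h=5) → closed; open now [(0,0) g=1 f=10, (1,1) g=1 f=8, (1,3) g=3 f=8]
step 3: expand (1,3) (f=8, h=5) → closed; open now [(0,0) g=1 f=10, (1,1) g=1 f=8, (2,3) g=4 f=8]
step 4: expand (2,3) (f=8, h=4) → closed; open now [(0,0) g=1 f=10, (1,1) g=1 f=8, (2,2) g=5 f=10, (2,4) g=5 f=8, (3,3) g=5 f=8]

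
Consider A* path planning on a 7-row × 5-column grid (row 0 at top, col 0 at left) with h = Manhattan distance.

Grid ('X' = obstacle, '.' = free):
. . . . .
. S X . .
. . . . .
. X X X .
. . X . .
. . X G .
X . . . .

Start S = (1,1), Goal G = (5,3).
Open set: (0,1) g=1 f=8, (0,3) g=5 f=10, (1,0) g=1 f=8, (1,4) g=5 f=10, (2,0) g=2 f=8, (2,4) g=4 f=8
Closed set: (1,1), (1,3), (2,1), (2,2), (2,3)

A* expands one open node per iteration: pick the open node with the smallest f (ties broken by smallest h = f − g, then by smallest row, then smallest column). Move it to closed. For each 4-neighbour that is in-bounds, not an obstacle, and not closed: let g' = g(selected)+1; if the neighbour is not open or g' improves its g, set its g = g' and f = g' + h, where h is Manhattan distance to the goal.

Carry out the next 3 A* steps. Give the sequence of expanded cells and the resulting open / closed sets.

order=[(2,4) → (3,4) → (4,4)]; open=[(0,1) g=1 f=8, (0,3) g=5 f=10, (1,0) g=1 f=8, (1,4) g=5 f=10, (2,0) g=2 f=8, (4,3) g=7 f=8, (5,4) g=7 f=8]; closed=[(1,1), (1,3), (2,1), (2,2), (2,3), (2,4), (3,4), (4,4)]

step 1: expand (2,4) (f=8, h=4) → closed; open now [(0,1) g=1 f=8, (0,3) g=5 f=10, (1,0) g=1 f=8, (1,4) g=5 f=10, (2,0) g=2 f=8, (3,4) g=5 f=8]
step 2: expand (3,4) (f=8, h=3) → closed; open now [(0,1) g=1 f=8, (0,3) g=5 f=10, (1,0) g=1 f=8, (1,4) g=5 f=10, (2,0) g=2 f=8, (4,4) g=6 f=8]
step 3: expand (4,4) (f=8, h=2) → closed; open now [(0,1) g=1 f=8, (0,3) g=5 f=10, (1,0) g=1 f=8, (1,4) g=5 f=10, (2,0) g=2 f=8, (4,3) g=7 f=8, (5,4) g=7 f=8]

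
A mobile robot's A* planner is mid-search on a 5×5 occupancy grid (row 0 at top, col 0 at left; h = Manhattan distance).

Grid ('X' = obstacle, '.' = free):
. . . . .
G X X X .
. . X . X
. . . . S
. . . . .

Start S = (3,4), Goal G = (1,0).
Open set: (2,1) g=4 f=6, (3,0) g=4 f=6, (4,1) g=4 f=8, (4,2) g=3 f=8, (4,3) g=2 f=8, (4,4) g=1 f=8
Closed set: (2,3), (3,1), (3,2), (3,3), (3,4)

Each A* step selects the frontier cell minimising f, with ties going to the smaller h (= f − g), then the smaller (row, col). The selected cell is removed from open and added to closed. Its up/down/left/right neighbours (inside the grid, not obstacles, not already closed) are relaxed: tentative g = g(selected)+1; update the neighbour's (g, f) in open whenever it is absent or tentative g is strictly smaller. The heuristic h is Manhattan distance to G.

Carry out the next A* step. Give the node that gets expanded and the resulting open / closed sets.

step 1: expand (2,1) (f=6, h=2) → closed; open now [(2,0) g=5 f=6, (3,0) g=4 f=6, (4,1) g=4 f=8, (4,2) g=3 f=8, (4,3) g=2 f=8, (4,4) g=1 f=8]

expanded=(2,1); open=[(2,0) g=5 f=6, (3,0) g=4 f=6, (4,1) g=4 f=8, (4,2) g=3 f=8, (4,3) g=2 f=8, (4,4) g=1 f=8]; closed=[(2,1), (2,3), (3,1), (3,2), (3,3), (3,4)]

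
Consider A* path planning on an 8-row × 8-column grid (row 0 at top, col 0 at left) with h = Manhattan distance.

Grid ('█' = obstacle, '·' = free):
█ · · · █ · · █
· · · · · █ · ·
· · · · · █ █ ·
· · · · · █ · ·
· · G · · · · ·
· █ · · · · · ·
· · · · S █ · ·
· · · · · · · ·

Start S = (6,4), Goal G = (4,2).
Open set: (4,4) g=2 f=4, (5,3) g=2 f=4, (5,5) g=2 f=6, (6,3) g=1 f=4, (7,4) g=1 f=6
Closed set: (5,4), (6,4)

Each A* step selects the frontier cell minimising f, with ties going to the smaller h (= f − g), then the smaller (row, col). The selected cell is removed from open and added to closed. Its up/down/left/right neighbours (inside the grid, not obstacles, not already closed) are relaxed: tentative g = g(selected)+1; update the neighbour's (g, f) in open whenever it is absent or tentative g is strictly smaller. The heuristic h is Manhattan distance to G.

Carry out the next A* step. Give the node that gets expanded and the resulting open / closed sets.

step 1: expand (4,4) (f=4, h=2) → closed; open now [(3,4) g=3 f=6, (4,3) g=3 f=4, (4,5) g=3 f=6, (5,3) g=2 f=4, (5,5) g=2 f=6, (6,3) g=1 f=4, (7,4) g=1 f=6]

expanded=(4,4); open=[(3,4) g=3 f=6, (4,3) g=3 f=4, (4,5) g=3 f=6, (5,3) g=2 f=4, (5,5) g=2 f=6, (6,3) g=1 f=4, (7,4) g=1 f=6]; closed=[(4,4), (5,4), (6,4)]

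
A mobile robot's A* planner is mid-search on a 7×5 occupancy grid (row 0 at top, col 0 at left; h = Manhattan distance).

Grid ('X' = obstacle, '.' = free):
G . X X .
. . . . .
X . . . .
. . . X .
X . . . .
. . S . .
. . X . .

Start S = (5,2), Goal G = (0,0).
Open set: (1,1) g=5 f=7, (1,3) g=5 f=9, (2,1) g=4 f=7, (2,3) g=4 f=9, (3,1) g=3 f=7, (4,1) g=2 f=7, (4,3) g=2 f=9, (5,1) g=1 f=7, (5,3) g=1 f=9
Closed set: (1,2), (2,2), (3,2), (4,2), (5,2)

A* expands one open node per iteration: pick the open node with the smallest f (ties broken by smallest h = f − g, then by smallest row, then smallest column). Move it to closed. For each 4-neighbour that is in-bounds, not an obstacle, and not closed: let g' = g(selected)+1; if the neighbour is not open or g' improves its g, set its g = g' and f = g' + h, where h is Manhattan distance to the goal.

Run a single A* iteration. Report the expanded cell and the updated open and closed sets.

step 1: expand (1,1) (f=7, h=2) → closed; open now [(0,1) g=6 f=7, (1,0) g=6 f=7, (1,3) g=5 f=9, (2,1) g=4 f=7, (2,3) g=4 f=9, (3,1) g=3 f=7, (4,1) g=2 f=7, (4,3) g=2 f=9, (5,1) g=1 f=7, (5,3) g=1 f=9]

expanded=(1,1); open=[(0,1) g=6 f=7, (1,0) g=6 f=7, (1,3) g=5 f=9, (2,1) g=4 f=7, (2,3) g=4 f=9, (3,1) g=3 f=7, (4,1) g=2 f=7, (4,3) g=2 f=9, (5,1) g=1 f=7, (5,3) g=1 f=9]; closed=[(1,1), (1,2), (2,2), (3,2), (4,2), (5,2)]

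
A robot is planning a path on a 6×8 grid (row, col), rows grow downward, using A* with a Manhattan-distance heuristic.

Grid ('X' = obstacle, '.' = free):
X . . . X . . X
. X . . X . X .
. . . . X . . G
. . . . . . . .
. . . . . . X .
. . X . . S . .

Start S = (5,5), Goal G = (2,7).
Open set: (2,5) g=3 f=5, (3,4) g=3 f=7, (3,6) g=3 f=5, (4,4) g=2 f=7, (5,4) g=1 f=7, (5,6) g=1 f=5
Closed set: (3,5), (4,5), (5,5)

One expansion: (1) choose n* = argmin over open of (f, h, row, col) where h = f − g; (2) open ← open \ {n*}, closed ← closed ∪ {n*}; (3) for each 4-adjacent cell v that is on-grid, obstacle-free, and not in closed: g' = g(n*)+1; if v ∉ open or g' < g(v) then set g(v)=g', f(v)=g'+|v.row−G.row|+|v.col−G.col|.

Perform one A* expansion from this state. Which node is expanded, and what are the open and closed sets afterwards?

step 1: expand (2,5) (f=5, h=2) → closed; open now [(1,5) g=4 f=7, (2,6) g=4 f=5, (3,4) g=3 f=7, (3,6) g=3 f=5, (4,4) g=2 f=7, (5,4) g=1 f=7, (5,6) g=1 f=5]

expanded=(2,5); open=[(1,5) g=4 f=7, (2,6) g=4 f=5, (3,4) g=3 f=7, (3,6) g=3 f=5, (4,4) g=2 f=7, (5,4) g=1 f=7, (5,6) g=1 f=5]; closed=[(2,5), (3,5), (4,5), (5,5)]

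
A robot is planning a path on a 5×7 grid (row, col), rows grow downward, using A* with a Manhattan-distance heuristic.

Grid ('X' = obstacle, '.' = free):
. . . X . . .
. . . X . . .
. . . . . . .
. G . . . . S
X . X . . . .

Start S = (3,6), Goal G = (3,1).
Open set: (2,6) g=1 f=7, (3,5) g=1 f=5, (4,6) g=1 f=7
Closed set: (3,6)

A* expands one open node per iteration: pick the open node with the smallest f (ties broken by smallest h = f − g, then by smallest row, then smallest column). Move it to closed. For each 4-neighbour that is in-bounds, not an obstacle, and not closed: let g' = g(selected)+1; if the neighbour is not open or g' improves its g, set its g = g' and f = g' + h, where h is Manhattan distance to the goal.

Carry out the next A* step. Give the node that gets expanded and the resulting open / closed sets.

step 1: expand (3,5) (f=5, h=4) → closed; open now [(2,5) g=2 f=7, (2,6) g=1 f=7, (3,4) g=2 f=5, (4,5) g=2 f=7, (4,6) g=1 f=7]

expanded=(3,5); open=[(2,5) g=2 f=7, (2,6) g=1 f=7, (3,4) g=2 f=5, (4,5) g=2 f=7, (4,6) g=1 f=7]; closed=[(3,5), (3,6)]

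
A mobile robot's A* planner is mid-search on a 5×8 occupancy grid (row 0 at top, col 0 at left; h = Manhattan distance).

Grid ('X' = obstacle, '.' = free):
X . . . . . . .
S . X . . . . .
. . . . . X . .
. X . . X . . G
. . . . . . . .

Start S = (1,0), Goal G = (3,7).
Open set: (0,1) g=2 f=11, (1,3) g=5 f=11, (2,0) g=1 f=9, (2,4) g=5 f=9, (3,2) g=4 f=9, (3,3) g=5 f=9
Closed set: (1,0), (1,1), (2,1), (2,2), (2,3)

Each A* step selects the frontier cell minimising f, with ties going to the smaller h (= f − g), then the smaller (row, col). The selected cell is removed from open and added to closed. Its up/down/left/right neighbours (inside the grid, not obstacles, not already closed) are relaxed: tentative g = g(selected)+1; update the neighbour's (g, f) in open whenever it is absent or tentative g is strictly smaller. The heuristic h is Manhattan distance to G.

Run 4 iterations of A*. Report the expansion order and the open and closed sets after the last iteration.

order=[(2,4) → (3,3) → (3,2) → (2,0)]; open=[(0,1) g=2 f=11, (1,3) g=5 f=11, (1,4) g=6 f=11, (3,0) g=2 f=9, (4,2) g=5 f=11, (4,3) g=6 f=11]; closed=[(1,0), (1,1), (2,0), (2,1), (2,2), (2,3), (2,4), (3,2), (3,3)]

step 1: expand (2,4) (f=9, h=4) → closed; open now [(0,1) g=2 f=11, (1,3) g=5 f=11, (1,4) g=6 f=11, (2,0) g=1 f=9, (3,2) g=4 f=9, (3,3) g=5 f=9]
step 2: expand (3,3) (f=9, h=4) → closed; open now [(0,1) g=2 f=11, (1,3) g=5 f=11, (1,4) g=6 f=11, (2,0) g=1 f=9, (3,2) g=4 f=9, (4,3) g=6 f=11]
step 3: expand (3,2) (f=9, h=5) → closed; open now [(0,1) g=2 f=11, (1,3) g=5 f=11, (1,4) g=6 f=11, (2,0) g=1 f=9, (4,2) g=5 f=11, (4,3) g=6 f=11]
step 4: expand (2,0) (f=9, h=8) → closed; open now [(0,1) g=2 f=11, (1,3) g=5 f=11, (1,4) g=6 f=11, (3,0) g=2 f=9, (4,2) g=5 f=11, (4,3) g=6 f=11]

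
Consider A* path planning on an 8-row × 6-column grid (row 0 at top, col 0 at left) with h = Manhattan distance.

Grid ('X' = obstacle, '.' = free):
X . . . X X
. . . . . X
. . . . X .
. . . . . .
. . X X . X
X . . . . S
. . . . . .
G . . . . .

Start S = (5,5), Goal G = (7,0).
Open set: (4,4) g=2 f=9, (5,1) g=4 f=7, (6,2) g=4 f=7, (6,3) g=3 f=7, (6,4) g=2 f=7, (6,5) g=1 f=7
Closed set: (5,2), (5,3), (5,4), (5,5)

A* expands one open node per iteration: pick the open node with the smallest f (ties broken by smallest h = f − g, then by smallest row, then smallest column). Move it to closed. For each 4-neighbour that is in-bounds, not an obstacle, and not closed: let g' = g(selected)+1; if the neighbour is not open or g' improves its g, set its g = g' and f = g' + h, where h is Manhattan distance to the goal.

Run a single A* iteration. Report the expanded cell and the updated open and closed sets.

step 1: expand (5,1) (f=7, h=3) → closed; open now [(4,1) g=5 f=9, (4,4) g=2 f=9, (6,1) g=5 f=7, (6,2) g=4 f=7, (6,3) g=3 f=7, (6,4) g=2 f=7, (6,5) g=1 f=7]

expanded=(5,1); open=[(4,1) g=5 f=9, (4,4) g=2 f=9, (6,1) g=5 f=7, (6,2) g=4 f=7, (6,3) g=3 f=7, (6,4) g=2 f=7, (6,5) g=1 f=7]; closed=[(5,1), (5,2), (5,3), (5,4), (5,5)]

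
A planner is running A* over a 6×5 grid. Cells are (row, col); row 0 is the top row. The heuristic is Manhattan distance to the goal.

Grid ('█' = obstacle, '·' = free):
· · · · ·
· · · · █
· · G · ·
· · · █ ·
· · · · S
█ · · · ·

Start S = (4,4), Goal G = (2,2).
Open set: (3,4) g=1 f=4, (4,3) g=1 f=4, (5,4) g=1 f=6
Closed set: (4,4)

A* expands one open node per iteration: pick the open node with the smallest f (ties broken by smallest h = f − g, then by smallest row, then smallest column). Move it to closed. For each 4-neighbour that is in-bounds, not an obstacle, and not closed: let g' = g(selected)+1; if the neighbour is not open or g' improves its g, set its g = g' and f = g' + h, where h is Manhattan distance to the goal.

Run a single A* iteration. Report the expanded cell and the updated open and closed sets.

step 1: expand (3,4) (f=4, h=3) → closed; open now [(2,4) g=2 f=4, (4,3) g=1 f=4, (5,4) g=1 f=6]

expanded=(3,4); open=[(2,4) g=2 f=4, (4,3) g=1 f=4, (5,4) g=1 f=6]; closed=[(3,4), (4,4)]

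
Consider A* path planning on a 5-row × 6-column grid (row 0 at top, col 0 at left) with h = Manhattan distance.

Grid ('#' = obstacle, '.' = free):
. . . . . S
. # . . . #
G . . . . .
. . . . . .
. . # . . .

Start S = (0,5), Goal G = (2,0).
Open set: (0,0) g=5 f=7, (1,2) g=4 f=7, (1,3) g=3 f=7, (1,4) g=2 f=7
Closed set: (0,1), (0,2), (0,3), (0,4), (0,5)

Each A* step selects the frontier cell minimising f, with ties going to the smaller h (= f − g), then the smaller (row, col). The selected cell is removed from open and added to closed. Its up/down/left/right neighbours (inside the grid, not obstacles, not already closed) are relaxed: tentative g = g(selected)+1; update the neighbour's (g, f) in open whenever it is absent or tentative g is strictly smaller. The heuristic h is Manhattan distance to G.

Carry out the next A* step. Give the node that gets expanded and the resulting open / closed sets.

step 1: expand (0,0) (f=7, h=2) → closed; open now [(1,0) g=6 f=7, (1,2) g=4 f=7, (1,3) g=3 f=7, (1,4) g=2 f=7]

expanded=(0,0); open=[(1,0) g=6 f=7, (1,2) g=4 f=7, (1,3) g=3 f=7, (1,4) g=2 f=7]; closed=[(0,0), (0,1), (0,2), (0,3), (0,4), (0,5)]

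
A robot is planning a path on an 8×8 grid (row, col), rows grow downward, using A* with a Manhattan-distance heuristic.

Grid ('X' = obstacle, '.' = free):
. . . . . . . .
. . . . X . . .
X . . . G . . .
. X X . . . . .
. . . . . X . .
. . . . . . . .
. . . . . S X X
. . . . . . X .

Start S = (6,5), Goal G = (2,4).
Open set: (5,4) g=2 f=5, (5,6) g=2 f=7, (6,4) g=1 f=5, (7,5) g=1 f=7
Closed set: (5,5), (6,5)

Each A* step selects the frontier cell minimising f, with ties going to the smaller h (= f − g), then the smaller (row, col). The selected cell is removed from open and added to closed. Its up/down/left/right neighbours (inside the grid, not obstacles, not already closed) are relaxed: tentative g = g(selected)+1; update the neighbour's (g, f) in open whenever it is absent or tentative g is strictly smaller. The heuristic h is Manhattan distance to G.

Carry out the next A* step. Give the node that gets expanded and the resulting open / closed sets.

step 1: expand (5,4) (f=5, h=3) → closed; open now [(4,4) g=3 f=5, (5,3) g=3 f=7, (5,6) g=2 f=7, (6,4) g=1 f=5, (7,5) g=1 f=7]

expanded=(5,4); open=[(4,4) g=3 f=5, (5,3) g=3 f=7, (5,6) g=2 f=7, (6,4) g=1 f=5, (7,5) g=1 f=7]; closed=[(5,4), (5,5), (6,5)]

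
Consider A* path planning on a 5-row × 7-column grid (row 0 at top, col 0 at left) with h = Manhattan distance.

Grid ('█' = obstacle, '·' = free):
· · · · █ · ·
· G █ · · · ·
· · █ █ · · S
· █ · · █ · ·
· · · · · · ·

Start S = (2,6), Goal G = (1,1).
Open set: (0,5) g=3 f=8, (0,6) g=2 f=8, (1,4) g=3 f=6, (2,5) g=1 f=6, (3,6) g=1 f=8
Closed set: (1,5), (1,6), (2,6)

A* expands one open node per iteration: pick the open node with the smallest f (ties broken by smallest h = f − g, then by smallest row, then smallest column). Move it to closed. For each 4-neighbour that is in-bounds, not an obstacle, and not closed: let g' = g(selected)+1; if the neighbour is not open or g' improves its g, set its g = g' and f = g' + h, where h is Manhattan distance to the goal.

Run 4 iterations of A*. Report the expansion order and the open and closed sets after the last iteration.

step 1: expand (1,4) (f=6, h=3) → closed; open now [(0,5) g=3 f=8, (0,6) g=2 f=8, (1,3) g=4 f=6, (2,4) g=4 f=8, (2,5) g=1 f=6, (3,6) g=1 f=8]
step 2: expand (1,3) (f=6, h=2) → closed; open now [(0,3) g=5 f=8, (0,5) g=3 f=8, (0,6) g=2 f=8, (2,4) g=4 f=8, (2,5) g=1 f=6, (3,6) g=1 f=8]
step 3: expand (2,5) (f=6, h=5) → closed; open now [(0,3) g=5 f=8, (0,5) g=3 f=8, (0,6) g=2 f=8, (2,4) g=2 f=6, (3,5) g=2 f=8, (3,6) g=1 f=8]
step 4: expand (2,4) (f=6, h=4) → closed; open now [(0,3) g=5 f=8, (0,5) g=3 f=8, (0,6) g=2 f=8, (3,5) g=2 f=8, (3,6) g=1 f=8]

order=[(1,4) → (1,3) → (2,5) → (2,4)]; open=[(0,3) g=5 f=8, (0,5) g=3 f=8, (0,6) g=2 f=8, (3,5) g=2 f=8, (3,6) g=1 f=8]; closed=[(1,3), (1,4), (1,5), (1,6), (2,4), (2,5), (2,6)]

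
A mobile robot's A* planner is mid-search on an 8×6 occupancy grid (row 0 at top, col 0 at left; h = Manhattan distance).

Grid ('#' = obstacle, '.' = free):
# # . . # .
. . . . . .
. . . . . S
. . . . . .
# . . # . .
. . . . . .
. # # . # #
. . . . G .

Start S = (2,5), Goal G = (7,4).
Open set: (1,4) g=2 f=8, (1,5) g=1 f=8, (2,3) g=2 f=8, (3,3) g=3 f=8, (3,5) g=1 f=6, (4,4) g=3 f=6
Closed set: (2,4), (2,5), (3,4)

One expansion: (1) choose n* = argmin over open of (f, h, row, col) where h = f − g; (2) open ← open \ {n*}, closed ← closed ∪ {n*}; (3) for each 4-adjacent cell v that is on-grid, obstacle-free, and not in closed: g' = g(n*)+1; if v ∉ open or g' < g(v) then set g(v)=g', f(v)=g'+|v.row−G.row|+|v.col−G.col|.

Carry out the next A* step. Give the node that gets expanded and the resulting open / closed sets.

expanded=(4,4); open=[(1,4) g=2 f=8, (1,5) g=1 f=8, (2,3) g=2 f=8, (3,3) g=3 f=8, (3,5) g=1 f=6, (4,5) g=4 f=8, (5,4) g=4 f=6]; closed=[(2,4), (2,5), (3,4), (4,4)]

step 1: expand (4,4) (f=6, h=3) → closed; open now [(1,4) g=2 f=8, (1,5) g=1 f=8, (2,3) g=2 f=8, (3,3) g=3 f=8, (3,5) g=1 f=6, (4,5) g=4 f=8, (5,4) g=4 f=6]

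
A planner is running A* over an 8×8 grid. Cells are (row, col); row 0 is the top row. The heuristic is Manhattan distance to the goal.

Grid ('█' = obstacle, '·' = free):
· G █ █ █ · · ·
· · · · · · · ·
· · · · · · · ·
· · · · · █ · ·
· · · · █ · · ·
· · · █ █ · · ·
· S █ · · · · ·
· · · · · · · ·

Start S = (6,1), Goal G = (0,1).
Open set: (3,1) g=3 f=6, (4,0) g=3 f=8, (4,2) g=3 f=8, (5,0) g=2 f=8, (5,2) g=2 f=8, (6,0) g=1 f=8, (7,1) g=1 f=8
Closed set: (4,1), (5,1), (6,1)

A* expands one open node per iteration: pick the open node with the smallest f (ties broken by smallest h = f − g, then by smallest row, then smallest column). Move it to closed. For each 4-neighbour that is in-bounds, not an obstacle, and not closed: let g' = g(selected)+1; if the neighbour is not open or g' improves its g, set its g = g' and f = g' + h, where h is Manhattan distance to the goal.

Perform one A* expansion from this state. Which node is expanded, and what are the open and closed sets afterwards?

step 1: expand (3,1) (f=6, h=3) → closed; open now [(2,1) g=4 f=6, (3,0) g=4 f=8, (3,2) g=4 f=8, (4,0) g=3 f=8, (4,2) g=3 f=8, (5,0) g=2 f=8, (5,2) g=2 f=8, (6,0) g=1 f=8, (7,1) g=1 f=8]

expanded=(3,1); open=[(2,1) g=4 f=6, (3,0) g=4 f=8, (3,2) g=4 f=8, (4,0) g=3 f=8, (4,2) g=3 f=8, (5,0) g=2 f=8, (5,2) g=2 f=8, (6,0) g=1 f=8, (7,1) g=1 f=8]; closed=[(3,1), (4,1), (5,1), (6,1)]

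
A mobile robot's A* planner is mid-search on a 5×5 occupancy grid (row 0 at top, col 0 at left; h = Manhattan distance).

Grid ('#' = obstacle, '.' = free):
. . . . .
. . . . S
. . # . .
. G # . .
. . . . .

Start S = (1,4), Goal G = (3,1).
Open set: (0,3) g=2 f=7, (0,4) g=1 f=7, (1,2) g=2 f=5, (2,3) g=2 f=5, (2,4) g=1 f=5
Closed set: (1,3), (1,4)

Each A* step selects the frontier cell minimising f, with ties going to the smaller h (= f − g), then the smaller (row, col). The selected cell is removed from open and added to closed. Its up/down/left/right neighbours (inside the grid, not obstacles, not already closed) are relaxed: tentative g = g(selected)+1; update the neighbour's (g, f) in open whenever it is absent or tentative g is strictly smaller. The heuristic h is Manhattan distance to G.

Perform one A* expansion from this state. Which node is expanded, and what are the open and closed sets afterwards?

step 1: expand (1,2) (f=5, h=3) → closed; open now [(0,2) g=3 f=7, (0,3) g=2 f=7, (0,4) g=1 f=7, (1,1) g=3 f=5, (2,3) g=2 f=5, (2,4) g=1 f=5]

expanded=(1,2); open=[(0,2) g=3 f=7, (0,3) g=2 f=7, (0,4) g=1 f=7, (1,1) g=3 f=5, (2,3) g=2 f=5, (2,4) g=1 f=5]; closed=[(1,2), (1,3), (1,4)]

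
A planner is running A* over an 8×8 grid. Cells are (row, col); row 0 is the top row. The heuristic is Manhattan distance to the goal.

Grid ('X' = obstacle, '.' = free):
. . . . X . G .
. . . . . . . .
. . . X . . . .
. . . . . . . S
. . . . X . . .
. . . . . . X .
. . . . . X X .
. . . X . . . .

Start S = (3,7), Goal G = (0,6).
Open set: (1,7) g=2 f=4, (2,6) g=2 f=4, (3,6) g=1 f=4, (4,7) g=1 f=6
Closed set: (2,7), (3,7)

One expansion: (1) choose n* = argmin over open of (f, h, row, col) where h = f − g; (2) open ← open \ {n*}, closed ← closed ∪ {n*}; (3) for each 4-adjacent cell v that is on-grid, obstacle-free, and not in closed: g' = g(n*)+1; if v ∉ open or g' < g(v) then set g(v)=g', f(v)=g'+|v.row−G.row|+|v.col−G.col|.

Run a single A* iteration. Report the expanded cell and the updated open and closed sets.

expanded=(1,7); open=[(0,7) g=3 f=4, (1,6) g=3 f=4, (2,6) g=2 f=4, (3,6) g=1 f=4, (4,7) g=1 f=6]; closed=[(1,7), (2,7), (3,7)]

step 1: expand (1,7) (f=4, h=2) → closed; open now [(0,7) g=3 f=4, (1,6) g=3 f=4, (2,6) g=2 f=4, (3,6) g=1 f=4, (4,7) g=1 f=6]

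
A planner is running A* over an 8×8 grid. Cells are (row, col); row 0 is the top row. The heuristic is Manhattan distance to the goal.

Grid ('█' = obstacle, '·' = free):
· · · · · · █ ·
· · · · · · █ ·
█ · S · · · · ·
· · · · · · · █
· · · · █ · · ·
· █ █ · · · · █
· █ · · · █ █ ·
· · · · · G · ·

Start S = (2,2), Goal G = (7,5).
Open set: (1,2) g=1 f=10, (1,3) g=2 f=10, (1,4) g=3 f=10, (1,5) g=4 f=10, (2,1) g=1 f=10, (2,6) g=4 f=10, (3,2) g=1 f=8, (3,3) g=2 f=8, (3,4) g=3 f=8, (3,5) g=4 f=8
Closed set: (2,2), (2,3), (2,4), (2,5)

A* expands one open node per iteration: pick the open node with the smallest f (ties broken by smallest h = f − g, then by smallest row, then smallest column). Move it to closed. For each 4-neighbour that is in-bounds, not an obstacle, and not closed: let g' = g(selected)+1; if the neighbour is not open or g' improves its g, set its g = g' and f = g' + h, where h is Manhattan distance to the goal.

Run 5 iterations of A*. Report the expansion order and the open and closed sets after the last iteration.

order=[(3,5) → (4,5) → (5,5) → (3,4) → (3,3)]; open=[(1,2) g=1 f=10, (1,3) g=2 f=10, (1,4) g=3 f=10, (1,5) g=4 f=10, (2,1) g=1 f=10, (2,6) g=4 f=10, (3,2) g=1 f=8, (3,6) g=5 f=10, (4,3) g=3 f=8, (4,6) g=6 f=10, (5,4) g=7 f=10, (5,6) g=7 f=10]; closed=[(2,2), (2,3), (2,4), (2,5), (3,3), (3,4), (3,5), (4,5), (5,5)]

step 1: expand (3,5) (f=8, h=4) → closed; open now [(1,2) g=1 f=10, (1,3) g=2 f=10, (1,4) g=3 f=10, (1,5) g=4 f=10, (2,1) g=1 f=10, (2,6) g=4 f=10, (3,2) g=1 f=8, (3,3) g=2 f=8, (3,4) g=3 f=8, (3,6) g=5 f=10, (4,5) g=5 f=8]
step 2: expand (4,5) (f=8, h=3) → closed; open now [(1,2) g=1 f=10, (1,3) g=2 f=10, (1,4) g=3 f=10, (1,5) g=4 f=10, (2,1) g=1 f=10, (2,6) g=4 f=10, (3,2) g=1 f=8, (3,3) g=2 f=8, (3,4) g=3 f=8, (3,6) g=5 f=10, (4,6) g=6 f=10, (5,5) g=6 f=8]
step 3: expand (5,5) (f=8, h=2) → closed; open now [(1,2) g=1 f=10, (1,3) g=2 f=10, (1,4) g=3 f=10, (1,5) g=4 f=10, (2,1) g=1 f=10, (2,6) g=4 f=10, (3,2) g=1 f=8, (3,3) g=2 f=8, (3,4) g=3 f=8, (3,6) g=5 f=10, (4,6) g=6 f=10, (5,4) g=7 f=10, (5,6) g=7 f=10]
step 4: expand (3,4) (f=8, h=5) → closed; open now [(1,2) g=1 f=10, (1,3) g=2 f=10, (1,4) g=3 f=10, (1,5) g=4 f=10, (2,1) g=1 f=10, (2,6) g=4 f=10, (3,2) g=1 f=8, (3,3) g=2 f=8, (3,6) g=5 f=10, (4,6) g=6 f=10, (5,4) g=7 f=10, (5,6) g=7 f=10]
step 5: expand (3,3) (f=8, h=6) → closed; open now [(1,2) g=1 f=10, (1,3) g=2 f=10, (1,4) g=3 f=10, (1,5) g=4 f=10, (2,1) g=1 f=10, (2,6) g=4 f=10, (3,2) g=1 f=8, (3,6) g=5 f=10, (4,3) g=3 f=8, (4,6) g=6 f=10, (5,4) g=7 f=10, (5,6) g=7 f=10]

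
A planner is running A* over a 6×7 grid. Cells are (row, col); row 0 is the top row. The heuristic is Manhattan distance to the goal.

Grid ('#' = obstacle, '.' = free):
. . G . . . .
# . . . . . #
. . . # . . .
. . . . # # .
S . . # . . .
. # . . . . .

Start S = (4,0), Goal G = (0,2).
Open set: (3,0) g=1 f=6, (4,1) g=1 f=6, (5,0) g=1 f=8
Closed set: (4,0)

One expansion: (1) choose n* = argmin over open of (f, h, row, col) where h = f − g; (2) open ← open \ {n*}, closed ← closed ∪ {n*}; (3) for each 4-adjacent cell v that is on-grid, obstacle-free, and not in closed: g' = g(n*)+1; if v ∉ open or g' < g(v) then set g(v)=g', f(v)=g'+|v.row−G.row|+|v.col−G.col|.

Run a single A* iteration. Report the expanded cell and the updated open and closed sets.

expanded=(3,0); open=[(2,0) g=2 f=6, (3,1) g=2 f=6, (4,1) g=1 f=6, (5,0) g=1 f=8]; closed=[(3,0), (4,0)]

step 1: expand (3,0) (f=6, h=5) → closed; open now [(2,0) g=2 f=6, (3,1) g=2 f=6, (4,1) g=1 f=6, (5,0) g=1 f=8]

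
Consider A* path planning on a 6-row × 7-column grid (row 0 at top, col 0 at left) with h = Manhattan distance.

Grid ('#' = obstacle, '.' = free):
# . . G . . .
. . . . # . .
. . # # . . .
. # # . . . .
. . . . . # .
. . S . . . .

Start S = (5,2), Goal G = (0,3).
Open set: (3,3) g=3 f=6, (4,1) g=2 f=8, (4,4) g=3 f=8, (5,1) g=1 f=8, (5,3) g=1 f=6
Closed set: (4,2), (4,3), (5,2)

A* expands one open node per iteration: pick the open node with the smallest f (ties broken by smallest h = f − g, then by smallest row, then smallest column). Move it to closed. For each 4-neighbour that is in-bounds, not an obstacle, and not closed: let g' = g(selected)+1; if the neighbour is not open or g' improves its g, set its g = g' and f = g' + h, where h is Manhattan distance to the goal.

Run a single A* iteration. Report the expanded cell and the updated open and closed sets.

step 1: expand (3,3) (f=6, h=3) → closed; open now [(3,4) g=4 f=8, (4,1) g=2 f=8, (4,4) g=3 f=8, (5,1) g=1 f=8, (5,3) g=1 f=6]

expanded=(3,3); open=[(3,4) g=4 f=8, (4,1) g=2 f=8, (4,4) g=3 f=8, (5,1) g=1 f=8, (5,3) g=1 f=6]; closed=[(3,3), (4,2), (4,3), (5,2)]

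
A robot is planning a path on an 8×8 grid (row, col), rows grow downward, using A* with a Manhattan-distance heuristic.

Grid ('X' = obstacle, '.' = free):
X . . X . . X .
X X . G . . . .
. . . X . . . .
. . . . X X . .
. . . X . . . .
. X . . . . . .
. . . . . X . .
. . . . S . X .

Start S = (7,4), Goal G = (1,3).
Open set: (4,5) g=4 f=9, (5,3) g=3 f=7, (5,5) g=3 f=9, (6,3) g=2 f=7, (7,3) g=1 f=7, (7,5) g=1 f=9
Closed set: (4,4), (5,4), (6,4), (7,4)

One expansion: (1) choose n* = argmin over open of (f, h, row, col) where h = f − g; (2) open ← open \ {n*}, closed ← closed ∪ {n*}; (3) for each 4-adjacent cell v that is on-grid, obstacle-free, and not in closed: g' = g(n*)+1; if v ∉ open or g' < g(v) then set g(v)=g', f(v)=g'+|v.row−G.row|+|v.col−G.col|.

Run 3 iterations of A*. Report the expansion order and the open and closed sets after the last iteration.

order=[(5,3) → (6,3) → (7,3)]; open=[(4,5) g=4 f=9, (5,2) g=4 f=9, (5,5) g=3 f=9, (6,2) g=3 f=9, (7,2) g=2 f=9, (7,5) g=1 f=9]; closed=[(4,4), (5,3), (5,4), (6,3), (6,4), (7,3), (7,4)]

step 1: expand (5,3) (f=7, h=4) → closed; open now [(4,5) g=4 f=9, (5,2) g=4 f=9, (5,5) g=3 f=9, (6,3) g=2 f=7, (7,3) g=1 f=7, (7,5) g=1 f=9]
step 2: expand (6,3) (f=7, h=5) → closed; open now [(4,5) g=4 f=9, (5,2) g=4 f=9, (5,5) g=3 f=9, (6,2) g=3 f=9, (7,3) g=1 f=7, (7,5) g=1 f=9]
step 3: expand (7,3) (f=7, h=6) → closed; open now [(4,5) g=4 f=9, (5,2) g=4 f=9, (5,5) g=3 f=9, (6,2) g=3 f=9, (7,2) g=2 f=9, (7,5) g=1 f=9]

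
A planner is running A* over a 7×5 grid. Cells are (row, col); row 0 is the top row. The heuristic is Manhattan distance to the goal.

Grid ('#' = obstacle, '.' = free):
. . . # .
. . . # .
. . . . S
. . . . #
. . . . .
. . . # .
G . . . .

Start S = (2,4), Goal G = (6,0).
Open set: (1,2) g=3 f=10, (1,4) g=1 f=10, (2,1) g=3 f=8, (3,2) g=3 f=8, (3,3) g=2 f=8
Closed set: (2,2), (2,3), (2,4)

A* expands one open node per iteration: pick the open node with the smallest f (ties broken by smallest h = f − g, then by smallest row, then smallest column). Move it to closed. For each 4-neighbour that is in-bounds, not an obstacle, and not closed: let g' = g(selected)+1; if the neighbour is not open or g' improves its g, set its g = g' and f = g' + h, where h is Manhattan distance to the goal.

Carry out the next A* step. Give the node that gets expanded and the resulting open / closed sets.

step 1: expand (2,1) (f=8, h=5) → closed; open now [(1,1) g=4 f=10, (1,2) g=3 f=10, (1,4) g=1 f=10, (2,0) g=4 f=8, (3,1) g=4 f=8, (3,2) g=3 f=8, (3,3) g=2 f=8]

expanded=(2,1); open=[(1,1) g=4 f=10, (1,2) g=3 f=10, (1,4) g=1 f=10, (2,0) g=4 f=8, (3,1) g=4 f=8, (3,2) g=3 f=8, (3,3) g=2 f=8]; closed=[(2,1), (2,2), (2,3), (2,4)]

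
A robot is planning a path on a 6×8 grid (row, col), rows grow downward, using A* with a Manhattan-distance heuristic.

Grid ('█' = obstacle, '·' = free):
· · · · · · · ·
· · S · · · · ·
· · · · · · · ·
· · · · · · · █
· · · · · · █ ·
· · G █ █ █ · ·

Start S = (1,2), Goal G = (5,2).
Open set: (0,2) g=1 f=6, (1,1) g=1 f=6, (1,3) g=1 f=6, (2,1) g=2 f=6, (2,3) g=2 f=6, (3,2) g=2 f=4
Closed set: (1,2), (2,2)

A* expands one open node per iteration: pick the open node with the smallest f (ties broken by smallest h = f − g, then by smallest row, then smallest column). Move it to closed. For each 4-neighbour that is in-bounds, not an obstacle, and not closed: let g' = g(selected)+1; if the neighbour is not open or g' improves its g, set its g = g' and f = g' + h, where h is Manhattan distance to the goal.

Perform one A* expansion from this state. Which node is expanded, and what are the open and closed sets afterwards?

expanded=(3,2); open=[(0,2) g=1 f=6, (1,1) g=1 f=6, (1,3) g=1 f=6, (2,1) g=2 f=6, (2,3) g=2 f=6, (3,1) g=3 f=6, (3,3) g=3 f=6, (4,2) g=3 f=4]; closed=[(1,2), (2,2), (3,2)]

step 1: expand (3,2) (f=4, h=2) → closed; open now [(0,2) g=1 f=6, (1,1) g=1 f=6, (1,3) g=1 f=6, (2,1) g=2 f=6, (2,3) g=2 f=6, (3,1) g=3 f=6, (3,3) g=3 f=6, (4,2) g=3 f=4]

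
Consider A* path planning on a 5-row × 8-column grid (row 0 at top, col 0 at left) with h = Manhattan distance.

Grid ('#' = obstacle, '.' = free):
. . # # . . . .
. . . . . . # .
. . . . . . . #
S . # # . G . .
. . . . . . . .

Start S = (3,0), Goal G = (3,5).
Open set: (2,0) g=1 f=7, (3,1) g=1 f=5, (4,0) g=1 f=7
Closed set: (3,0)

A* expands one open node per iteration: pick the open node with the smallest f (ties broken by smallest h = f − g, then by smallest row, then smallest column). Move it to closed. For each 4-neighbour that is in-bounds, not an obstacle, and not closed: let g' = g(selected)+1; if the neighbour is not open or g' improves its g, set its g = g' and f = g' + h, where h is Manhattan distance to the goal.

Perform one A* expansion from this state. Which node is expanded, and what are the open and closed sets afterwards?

expanded=(3,1); open=[(2,0) g=1 f=7, (2,1) g=2 f=7, (4,0) g=1 f=7, (4,1) g=2 f=7]; closed=[(3,0), (3,1)]

step 1: expand (3,1) (f=5, h=4) → closed; open now [(2,0) g=1 f=7, (2,1) g=2 f=7, (4,0) g=1 f=7, (4,1) g=2 f=7]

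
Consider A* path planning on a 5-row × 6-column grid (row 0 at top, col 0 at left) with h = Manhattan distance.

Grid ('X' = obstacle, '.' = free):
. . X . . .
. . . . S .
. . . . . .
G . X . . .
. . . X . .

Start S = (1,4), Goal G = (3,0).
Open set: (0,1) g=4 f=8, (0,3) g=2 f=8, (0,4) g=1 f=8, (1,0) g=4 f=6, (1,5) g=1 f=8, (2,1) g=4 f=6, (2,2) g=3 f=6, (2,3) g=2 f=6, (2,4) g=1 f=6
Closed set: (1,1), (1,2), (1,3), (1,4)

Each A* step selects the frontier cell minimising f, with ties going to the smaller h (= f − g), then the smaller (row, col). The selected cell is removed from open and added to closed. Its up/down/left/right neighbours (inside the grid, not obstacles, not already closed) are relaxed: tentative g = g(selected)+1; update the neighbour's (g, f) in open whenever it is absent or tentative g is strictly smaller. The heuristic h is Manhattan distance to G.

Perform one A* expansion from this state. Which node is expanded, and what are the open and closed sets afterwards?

expanded=(1,0); open=[(0,0) g=5 f=8, (0,1) g=4 f=8, (0,3) g=2 f=8, (0,4) g=1 f=8, (1,5) g=1 f=8, (2,0) g=5 f=6, (2,1) g=4 f=6, (2,2) g=3 f=6, (2,3) g=2 f=6, (2,4) g=1 f=6]; closed=[(1,0), (1,1), (1,2), (1,3), (1,4)]

step 1: expand (1,0) (f=6, h=2) → closed; open now [(0,0) g=5 f=8, (0,1) g=4 f=8, (0,3) g=2 f=8, (0,4) g=1 f=8, (1,5) g=1 f=8, (2,0) g=5 f=6, (2,1) g=4 f=6, (2,2) g=3 f=6, (2,3) g=2 f=6, (2,4) g=1 f=6]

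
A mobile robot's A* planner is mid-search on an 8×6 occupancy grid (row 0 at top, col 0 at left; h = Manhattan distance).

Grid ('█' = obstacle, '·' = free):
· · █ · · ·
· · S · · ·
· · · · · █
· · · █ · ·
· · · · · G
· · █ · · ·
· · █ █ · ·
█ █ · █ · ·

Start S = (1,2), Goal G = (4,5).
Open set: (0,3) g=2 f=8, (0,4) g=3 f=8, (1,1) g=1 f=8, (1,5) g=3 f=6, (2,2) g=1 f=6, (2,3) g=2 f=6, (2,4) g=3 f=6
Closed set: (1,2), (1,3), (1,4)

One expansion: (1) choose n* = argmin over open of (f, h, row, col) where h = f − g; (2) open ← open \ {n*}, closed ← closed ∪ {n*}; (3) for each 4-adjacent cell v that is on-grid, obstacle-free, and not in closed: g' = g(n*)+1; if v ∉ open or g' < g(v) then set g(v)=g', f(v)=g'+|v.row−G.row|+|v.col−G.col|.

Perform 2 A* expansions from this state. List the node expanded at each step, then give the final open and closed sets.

order=[(1,5) → (2,4)]; open=[(0,3) g=2 f=8, (0,4) g=3 f=8, (0,5) g=4 f=8, (1,1) g=1 f=8, (2,2) g=1 f=6, (2,3) g=2 f=6, (3,4) g=4 f=6]; closed=[(1,2), (1,3), (1,4), (1,5), (2,4)]

step 1: expand (1,5) (f=6, h=3) → closed; open now [(0,3) g=2 f=8, (0,4) g=3 f=8, (0,5) g=4 f=8, (1,1) g=1 f=8, (2,2) g=1 f=6, (2,3) g=2 f=6, (2,4) g=3 f=6]
step 2: expand (2,4) (f=6, h=3) → closed; open now [(0,3) g=2 f=8, (0,4) g=3 f=8, (0,5) g=4 f=8, (1,1) g=1 f=8, (2,2) g=1 f=6, (2,3) g=2 f=6, (3,4) g=4 f=6]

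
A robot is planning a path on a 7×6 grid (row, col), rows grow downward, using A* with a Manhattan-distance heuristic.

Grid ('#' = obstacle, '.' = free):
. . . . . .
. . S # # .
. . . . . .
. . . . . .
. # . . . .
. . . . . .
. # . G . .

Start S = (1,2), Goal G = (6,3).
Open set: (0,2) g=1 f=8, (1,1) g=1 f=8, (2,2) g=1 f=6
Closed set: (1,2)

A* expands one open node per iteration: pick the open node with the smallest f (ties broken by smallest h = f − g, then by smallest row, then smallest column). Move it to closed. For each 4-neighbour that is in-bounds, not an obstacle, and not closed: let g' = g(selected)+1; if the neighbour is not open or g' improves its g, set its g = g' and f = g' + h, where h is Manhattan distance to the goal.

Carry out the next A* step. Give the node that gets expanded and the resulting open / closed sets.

expanded=(2,2); open=[(0,2) g=1 f=8, (1,1) g=1 f=8, (2,1) g=2 f=8, (2,3) g=2 f=6, (3,2) g=2 f=6]; closed=[(1,2), (2,2)]

step 1: expand (2,2) (f=6, h=5) → closed; open now [(0,2) g=1 f=8, (1,1) g=1 f=8, (2,1) g=2 f=8, (2,3) g=2 f=6, (3,2) g=2 f=6]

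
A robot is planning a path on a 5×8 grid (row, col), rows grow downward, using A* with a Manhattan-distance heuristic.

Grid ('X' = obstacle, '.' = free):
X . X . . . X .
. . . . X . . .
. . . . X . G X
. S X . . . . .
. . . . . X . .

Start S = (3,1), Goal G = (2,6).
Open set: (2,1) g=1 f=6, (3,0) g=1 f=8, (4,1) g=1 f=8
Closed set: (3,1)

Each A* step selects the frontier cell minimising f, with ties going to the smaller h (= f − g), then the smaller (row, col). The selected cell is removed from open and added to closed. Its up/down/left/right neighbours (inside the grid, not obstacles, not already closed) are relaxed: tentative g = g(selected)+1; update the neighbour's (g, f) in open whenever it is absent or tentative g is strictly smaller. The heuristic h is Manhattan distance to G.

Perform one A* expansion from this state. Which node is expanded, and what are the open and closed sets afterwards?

expanded=(2,1); open=[(1,1) g=2 f=8, (2,0) g=2 f=8, (2,2) g=2 f=6, (3,0) g=1 f=8, (4,1) g=1 f=8]; closed=[(2,1), (3,1)]

step 1: expand (2,1) (f=6, h=5) → closed; open now [(1,1) g=2 f=8, (2,0) g=2 f=8, (2,2) g=2 f=6, (3,0) g=1 f=8, (4,1) g=1 f=8]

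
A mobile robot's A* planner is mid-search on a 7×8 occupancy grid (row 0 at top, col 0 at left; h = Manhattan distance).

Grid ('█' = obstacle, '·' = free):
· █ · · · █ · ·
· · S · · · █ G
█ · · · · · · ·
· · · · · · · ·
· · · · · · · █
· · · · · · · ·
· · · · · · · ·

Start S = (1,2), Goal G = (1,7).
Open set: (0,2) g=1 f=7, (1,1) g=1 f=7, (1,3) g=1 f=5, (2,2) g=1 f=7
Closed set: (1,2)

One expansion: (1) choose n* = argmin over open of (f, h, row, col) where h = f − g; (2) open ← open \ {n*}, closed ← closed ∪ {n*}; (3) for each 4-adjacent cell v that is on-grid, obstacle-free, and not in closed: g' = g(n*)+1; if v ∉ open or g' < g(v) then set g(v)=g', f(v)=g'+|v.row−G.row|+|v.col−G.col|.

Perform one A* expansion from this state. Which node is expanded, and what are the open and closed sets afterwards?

step 1: expand (1,3) (f=5, h=4) → closed; open now [(0,2) g=1 f=7, (0,3) g=2 f=7, (1,1) g=1 f=7, (1,4) g=2 f=5, (2,2) g=1 f=7, (2,3) g=2 f=7]

expanded=(1,3); open=[(0,2) g=1 f=7, (0,3) g=2 f=7, (1,1) g=1 f=7, (1,4) g=2 f=5, (2,2) g=1 f=7, (2,3) g=2 f=7]; closed=[(1,2), (1,3)]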